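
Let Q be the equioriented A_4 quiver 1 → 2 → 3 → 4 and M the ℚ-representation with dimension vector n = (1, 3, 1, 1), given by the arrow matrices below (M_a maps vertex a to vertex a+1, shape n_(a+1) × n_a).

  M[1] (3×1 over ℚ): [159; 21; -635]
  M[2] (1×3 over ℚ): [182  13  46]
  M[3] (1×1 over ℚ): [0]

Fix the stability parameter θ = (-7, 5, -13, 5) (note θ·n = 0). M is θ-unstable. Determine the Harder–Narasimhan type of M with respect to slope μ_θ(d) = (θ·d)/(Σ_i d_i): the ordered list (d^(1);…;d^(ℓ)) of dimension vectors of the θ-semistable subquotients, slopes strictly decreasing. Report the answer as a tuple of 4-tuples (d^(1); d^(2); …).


Barcode: M ≅ I[1,3], I[2,2]^2, I[4,4]. HN layers by μ_θ (3 steps, strictly decreasing):
  μ^(1)=5; μ^(2)=-4; μ^(3)=-7

((0, 2, 0, 1); (0, 1, 1, 0); (1, 0, 0, 0))


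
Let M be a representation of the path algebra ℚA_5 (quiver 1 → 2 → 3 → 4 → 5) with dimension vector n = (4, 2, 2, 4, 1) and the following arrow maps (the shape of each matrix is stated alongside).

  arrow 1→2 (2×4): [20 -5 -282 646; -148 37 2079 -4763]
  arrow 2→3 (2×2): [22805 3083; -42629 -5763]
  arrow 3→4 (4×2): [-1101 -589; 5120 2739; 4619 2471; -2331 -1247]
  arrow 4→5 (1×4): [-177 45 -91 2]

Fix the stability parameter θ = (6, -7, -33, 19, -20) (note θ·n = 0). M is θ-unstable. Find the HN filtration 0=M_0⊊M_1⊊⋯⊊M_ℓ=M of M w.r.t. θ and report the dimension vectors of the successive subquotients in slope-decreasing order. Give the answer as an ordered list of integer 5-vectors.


Interval decomposition of M: I[1,1]^2, I[1,4], I[1,5], I[4,4]^2.
HN type (ℓ=4): μ^(1)=19; μ^(2)=6; μ^(3)=-1/2; μ^(4)=-34/3

((0, 0, 0, 3, 0); (2, 0, 0, 0, 0); (0, 0, 0, 1, 1); (2, 2, 2, 0, 0))


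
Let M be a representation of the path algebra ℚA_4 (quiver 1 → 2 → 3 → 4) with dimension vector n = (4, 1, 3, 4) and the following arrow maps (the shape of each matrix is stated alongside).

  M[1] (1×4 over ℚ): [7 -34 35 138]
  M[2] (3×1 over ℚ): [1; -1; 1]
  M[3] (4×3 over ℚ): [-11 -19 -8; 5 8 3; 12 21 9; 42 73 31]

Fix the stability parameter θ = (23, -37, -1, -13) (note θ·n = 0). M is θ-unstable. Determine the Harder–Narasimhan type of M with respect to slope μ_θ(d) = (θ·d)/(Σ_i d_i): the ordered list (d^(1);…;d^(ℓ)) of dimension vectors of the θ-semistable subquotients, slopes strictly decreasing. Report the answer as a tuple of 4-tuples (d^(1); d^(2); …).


Interval decomposition of M: I[1,1]^3, I[1,3], I[3,4]^2, I[4,4]^2.
HN type (ℓ=4): μ^(1)=23; μ^(2)=-1; μ^(3)=-7; μ^(4)=-13

((3, 0, 0, 0); (0, 0, 1, 0); (1, 1, 2, 2); (0, 0, 0, 2))


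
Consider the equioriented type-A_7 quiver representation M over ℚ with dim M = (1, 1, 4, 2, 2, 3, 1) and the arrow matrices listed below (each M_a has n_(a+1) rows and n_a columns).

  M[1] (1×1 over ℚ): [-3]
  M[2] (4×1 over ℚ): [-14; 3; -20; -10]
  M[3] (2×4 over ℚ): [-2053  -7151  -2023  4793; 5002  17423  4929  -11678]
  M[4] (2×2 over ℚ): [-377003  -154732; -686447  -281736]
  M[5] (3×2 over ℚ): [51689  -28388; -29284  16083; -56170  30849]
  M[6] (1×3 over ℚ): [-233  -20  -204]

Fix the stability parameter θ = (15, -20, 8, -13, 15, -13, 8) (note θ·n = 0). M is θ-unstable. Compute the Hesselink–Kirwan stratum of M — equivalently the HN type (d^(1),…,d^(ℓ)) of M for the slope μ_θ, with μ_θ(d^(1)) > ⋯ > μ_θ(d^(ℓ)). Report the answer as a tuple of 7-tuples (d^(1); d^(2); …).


Interval decomposition of M: I[1,7], I[3,3]^2, I[3,6], I[6,6].
HN type (ℓ=4): μ^(1)=8; μ^(2)=1; μ^(3)=-5/2; μ^(4)=-13

((0, 0, 2, 0, 0, 0, 1); (0, 0, 0, 0, 2, 2, 0); (1, 1, 2, 2, 0, 0, 0); (0, 0, 0, 0, 0, 1, 0))


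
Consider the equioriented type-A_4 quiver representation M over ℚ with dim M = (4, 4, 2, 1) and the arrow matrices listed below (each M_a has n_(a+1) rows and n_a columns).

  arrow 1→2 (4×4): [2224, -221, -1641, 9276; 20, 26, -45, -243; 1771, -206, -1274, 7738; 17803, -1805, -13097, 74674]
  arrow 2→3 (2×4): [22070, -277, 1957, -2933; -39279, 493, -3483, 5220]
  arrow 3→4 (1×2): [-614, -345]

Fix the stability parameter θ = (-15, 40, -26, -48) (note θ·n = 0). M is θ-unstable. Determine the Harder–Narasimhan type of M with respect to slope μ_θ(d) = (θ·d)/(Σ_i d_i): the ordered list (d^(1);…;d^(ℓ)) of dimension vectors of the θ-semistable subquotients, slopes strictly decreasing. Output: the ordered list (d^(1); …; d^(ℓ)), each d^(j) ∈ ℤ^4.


Interval decomposition of M: I[1,1], I[1,2], I[1,3], I[1,4], I[2,2].
HN type (ℓ=4): μ^(1)=40; μ^(2)=7; μ^(3)=-34/3; μ^(4)=-15

((0, 2, 0, 0); (0, 1, 1, 0); (0, 1, 1, 1); (4, 0, 0, 0))


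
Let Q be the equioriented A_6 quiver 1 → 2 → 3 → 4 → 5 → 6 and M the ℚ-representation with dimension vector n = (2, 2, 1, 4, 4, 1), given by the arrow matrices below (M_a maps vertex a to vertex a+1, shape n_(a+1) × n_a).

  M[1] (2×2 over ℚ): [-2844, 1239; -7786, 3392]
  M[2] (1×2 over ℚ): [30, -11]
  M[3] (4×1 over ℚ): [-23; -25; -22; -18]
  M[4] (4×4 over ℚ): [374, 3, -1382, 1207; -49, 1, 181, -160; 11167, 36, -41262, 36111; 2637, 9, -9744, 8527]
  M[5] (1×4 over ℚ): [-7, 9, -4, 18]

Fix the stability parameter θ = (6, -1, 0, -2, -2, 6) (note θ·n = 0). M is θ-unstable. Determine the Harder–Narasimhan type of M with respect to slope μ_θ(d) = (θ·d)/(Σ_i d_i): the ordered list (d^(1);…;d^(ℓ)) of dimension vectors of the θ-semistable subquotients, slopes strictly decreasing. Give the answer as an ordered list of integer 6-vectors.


Interval decomposition of M: I[1,2], I[1,6], I[4,5]^3.
HN type (ℓ=4): μ^(1)=6; μ^(2)=5/2; μ^(3)=1/5; μ^(4)=-2

((0, 0, 0, 0, 0, 1); (1, 1, 0, 0, 0, 0); (1, 1, 1, 1, 1, 0); (0, 0, 0, 3, 3, 0))


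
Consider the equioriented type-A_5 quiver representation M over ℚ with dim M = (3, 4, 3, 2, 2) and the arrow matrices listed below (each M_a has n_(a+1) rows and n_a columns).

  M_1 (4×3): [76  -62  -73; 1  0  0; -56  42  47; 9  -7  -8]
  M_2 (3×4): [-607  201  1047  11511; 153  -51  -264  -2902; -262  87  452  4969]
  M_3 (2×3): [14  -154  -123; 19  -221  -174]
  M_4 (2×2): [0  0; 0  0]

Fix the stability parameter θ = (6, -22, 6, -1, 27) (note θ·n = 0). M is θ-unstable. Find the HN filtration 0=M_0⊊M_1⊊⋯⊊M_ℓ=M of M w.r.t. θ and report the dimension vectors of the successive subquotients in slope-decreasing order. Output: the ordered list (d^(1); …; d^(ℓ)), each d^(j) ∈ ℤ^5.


Via rank(M_{q-1}∘⋯∘M_p): M ≅ I[1,3], I[1,4]^2, I[2,2], I[5,5]^2.
μ_θ-semistable layers: μ^(1)=27; μ^(2)=6; μ^(3)=5/2; μ^(4)=-8; μ^(5)=-22

((0, 0, 0, 0, 2); (0, 0, 1, 0, 0); (0, 0, 2, 2, 0); (3, 3, 0, 0, 0); (0, 1, 0, 0, 0))


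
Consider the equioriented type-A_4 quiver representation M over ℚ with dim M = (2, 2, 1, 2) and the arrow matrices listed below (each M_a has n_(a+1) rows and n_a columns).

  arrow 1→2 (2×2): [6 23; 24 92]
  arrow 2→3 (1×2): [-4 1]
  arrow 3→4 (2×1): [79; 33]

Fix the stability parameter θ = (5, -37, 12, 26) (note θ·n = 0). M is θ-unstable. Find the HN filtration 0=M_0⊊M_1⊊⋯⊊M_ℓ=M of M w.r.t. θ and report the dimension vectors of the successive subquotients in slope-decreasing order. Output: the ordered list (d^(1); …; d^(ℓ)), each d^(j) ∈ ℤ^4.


Barcode: M ≅ I[1,1], I[1,2], I[2,4], I[4,4]. HN layers by μ_θ (5 steps, strictly decreasing):
  μ^(1)=26; μ^(2)=12; μ^(3)=5; μ^(4)=-16; μ^(5)=-37

((0, 0, 0, 2); (0, 0, 1, 0); (1, 0, 0, 0); (1, 1, 0, 0); (0, 1, 0, 0))


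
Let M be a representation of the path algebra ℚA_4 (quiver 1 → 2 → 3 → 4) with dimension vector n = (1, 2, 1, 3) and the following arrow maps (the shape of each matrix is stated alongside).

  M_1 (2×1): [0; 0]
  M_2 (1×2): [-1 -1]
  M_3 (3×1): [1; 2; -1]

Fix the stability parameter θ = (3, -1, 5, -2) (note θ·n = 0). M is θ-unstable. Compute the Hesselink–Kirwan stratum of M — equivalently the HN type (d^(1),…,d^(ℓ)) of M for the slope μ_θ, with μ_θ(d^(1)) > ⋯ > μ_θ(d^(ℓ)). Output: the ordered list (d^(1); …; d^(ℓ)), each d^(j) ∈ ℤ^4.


Interval decomposition of M: I[1,1], I[2,2], I[2,4], I[4,4]^2.
HN type (ℓ=4): μ^(1)=3; μ^(2)=3/2; μ^(3)=-1; μ^(4)=-2

((1, 0, 0, 0); (0, 0, 1, 1); (0, 2, 0, 0); (0, 0, 0, 2))


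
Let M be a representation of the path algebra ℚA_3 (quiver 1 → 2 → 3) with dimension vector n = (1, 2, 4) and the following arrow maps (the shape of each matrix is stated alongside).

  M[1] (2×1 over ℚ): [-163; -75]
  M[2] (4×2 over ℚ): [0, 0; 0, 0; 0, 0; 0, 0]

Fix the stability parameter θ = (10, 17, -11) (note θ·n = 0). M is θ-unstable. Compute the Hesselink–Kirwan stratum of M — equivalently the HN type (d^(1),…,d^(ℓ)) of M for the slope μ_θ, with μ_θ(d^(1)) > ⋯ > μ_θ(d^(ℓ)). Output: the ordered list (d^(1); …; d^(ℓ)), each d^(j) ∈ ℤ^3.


Interval decomposition of M: I[1,2], I[2,2], I[3,3]^4.
HN type (ℓ=3): μ^(1)=17; μ^(2)=10; μ^(3)=-11

((0, 2, 0); (1, 0, 0); (0, 0, 4))


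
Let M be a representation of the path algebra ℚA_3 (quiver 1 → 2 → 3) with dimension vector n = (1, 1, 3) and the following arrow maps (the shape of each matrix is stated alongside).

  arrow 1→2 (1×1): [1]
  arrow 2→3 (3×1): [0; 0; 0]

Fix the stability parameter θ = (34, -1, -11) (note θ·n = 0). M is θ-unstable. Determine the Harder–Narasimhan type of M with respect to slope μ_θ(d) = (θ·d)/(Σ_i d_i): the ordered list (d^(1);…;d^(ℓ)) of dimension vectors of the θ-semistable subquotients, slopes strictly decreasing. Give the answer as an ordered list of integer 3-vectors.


Via rank(M_{q-1}∘⋯∘M_p): M ≅ I[1,2], I[3,3]^3.
μ_θ-semistable layers: μ^(1)=33/2; μ^(2)=-11

((1, 1, 0); (0, 0, 3))


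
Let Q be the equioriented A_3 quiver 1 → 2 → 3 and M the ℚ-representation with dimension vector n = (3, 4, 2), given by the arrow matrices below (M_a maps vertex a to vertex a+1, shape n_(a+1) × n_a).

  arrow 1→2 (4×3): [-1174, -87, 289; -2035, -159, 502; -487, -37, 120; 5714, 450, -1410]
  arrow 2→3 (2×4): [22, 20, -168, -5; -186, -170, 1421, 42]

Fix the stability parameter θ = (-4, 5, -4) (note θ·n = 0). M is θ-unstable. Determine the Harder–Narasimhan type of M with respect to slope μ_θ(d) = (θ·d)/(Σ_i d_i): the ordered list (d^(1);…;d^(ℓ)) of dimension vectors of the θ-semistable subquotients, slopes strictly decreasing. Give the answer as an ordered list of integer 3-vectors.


Interval decomposition of M: I[1,2], I[1,3]^2, I[2,2].
HN type (ℓ=3): μ^(1)=5; μ^(2)=1/2; μ^(3)=-4

((0, 2, 0); (0, 2, 2); (3, 0, 0))


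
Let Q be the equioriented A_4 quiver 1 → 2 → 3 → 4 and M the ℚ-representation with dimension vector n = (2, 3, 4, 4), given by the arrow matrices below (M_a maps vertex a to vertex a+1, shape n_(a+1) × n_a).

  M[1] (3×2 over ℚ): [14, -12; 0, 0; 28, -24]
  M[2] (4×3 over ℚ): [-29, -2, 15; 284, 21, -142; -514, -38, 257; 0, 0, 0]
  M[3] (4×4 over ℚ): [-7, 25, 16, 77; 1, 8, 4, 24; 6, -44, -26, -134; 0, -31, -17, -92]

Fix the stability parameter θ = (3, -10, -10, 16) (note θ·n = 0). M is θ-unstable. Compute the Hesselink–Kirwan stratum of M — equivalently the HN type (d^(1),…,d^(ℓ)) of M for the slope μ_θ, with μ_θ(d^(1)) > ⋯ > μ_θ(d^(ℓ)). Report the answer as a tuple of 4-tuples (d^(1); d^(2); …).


Interval decomposition of M: I[1,1], I[1,4], I[2,4]^2, I[3,3], I[4,4].
HN type (ℓ=4): μ^(1)=16; μ^(2)=3; μ^(3)=-17/3; μ^(4)=-10

((0, 0, 0, 4); (1, 0, 0, 0); (1, 1, 1, 0); (0, 2, 3, 0))


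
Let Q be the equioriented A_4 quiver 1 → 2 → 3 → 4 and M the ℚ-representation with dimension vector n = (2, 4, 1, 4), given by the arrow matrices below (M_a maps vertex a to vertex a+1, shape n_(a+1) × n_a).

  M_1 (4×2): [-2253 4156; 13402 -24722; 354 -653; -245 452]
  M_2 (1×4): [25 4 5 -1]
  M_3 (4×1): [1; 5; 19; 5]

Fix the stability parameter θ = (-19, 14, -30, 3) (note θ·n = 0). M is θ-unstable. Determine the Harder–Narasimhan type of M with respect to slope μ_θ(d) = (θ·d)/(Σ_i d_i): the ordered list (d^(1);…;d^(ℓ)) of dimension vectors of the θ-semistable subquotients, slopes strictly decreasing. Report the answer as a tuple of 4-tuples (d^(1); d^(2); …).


Interval decomposition of M: I[1,2], I[1,4], I[2,2]^2, I[4,4]^3.
HN type (ℓ=4): μ^(1)=14; μ^(2)=3; μ^(3)=-8; μ^(4)=-19

((0, 3, 0, 0); (0, 0, 0, 4); (0, 1, 1, 0); (2, 0, 0, 0))


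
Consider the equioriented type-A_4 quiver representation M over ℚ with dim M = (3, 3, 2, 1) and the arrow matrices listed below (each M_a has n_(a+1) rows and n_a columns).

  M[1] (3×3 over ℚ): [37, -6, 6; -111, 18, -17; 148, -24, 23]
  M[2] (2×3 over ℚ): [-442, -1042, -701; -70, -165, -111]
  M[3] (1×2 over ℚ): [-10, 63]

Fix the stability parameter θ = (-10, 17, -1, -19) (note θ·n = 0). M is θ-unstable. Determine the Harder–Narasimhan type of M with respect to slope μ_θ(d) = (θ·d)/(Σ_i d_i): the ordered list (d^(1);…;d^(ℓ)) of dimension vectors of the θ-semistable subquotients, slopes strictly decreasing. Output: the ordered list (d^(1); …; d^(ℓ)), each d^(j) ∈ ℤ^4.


Via rank(M_{q-1}∘⋯∘M_p): M ≅ I[1,1], I[1,3], I[1,4], I[2,2].
μ_θ-semistable layers: μ^(1)=17; μ^(2)=8; μ^(3)=-1; μ^(4)=-10

((0, 1, 0, 0); (0, 1, 1, 0); (0, 1, 1, 1); (3, 0, 0, 0))


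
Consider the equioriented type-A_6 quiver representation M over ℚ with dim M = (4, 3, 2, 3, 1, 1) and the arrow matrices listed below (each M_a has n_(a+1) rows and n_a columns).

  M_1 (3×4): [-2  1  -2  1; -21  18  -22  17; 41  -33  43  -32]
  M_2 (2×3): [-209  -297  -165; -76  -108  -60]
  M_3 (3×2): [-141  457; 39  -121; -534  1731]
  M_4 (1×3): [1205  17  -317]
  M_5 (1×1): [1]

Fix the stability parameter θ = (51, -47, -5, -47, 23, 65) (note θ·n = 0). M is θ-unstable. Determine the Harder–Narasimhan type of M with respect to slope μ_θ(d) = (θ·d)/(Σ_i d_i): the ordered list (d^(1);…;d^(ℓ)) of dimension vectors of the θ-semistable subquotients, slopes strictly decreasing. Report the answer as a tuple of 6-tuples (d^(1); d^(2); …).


Via rank(M_{q-1}∘⋯∘M_p): M ≅ I[1,1], I[1,2]^2, I[1,4], I[3,6], I[4,4].
μ_θ-semistable layers: μ^(1)=65; μ^(2)=51; μ^(3)=23; μ^(4)=2; μ^(5)=-12; μ^(6)=-26; μ^(7)=-47

((0, 0, 0, 0, 0, 1); (1, 0, 0, 0, 0, 0); (0, 0, 0, 0, 1, 0); (2, 2, 0, 0, 0, 0); (1, 1, 1, 1, 0, 0); (0, 0, 1, 1, 0, 0); (0, 0, 0, 1, 0, 0))


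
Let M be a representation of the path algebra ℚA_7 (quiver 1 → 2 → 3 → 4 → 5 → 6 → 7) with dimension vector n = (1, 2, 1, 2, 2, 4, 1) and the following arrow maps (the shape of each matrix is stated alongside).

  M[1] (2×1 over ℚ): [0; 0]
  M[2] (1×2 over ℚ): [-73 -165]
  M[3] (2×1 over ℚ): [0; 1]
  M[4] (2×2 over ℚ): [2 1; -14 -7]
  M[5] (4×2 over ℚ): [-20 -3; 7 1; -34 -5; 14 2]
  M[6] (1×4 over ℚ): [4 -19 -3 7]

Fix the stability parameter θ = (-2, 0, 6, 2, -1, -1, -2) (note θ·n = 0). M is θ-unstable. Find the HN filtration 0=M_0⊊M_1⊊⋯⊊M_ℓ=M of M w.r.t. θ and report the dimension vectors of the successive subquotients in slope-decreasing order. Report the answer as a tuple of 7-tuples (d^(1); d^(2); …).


Via rank(M_{q-1}∘⋯∘M_p): M ≅ I[1,1], I[2,2], I[2,7], I[4,4], I[5,6], I[6,6]^2.
μ_θ-semistable layers: μ^(1)=2; μ^(2)=4/5; μ^(3)=0; μ^(4)=-1; μ^(5)=-2

((0, 0, 0, 1, 0, 0, 0); (0, 0, 1, 1, 1, 1, 1); (0, 2, 0, 0, 0, 0, 0); (0, 0, 0, 0, 1, 3, 0); (1, 0, 0, 0, 0, 0, 0))


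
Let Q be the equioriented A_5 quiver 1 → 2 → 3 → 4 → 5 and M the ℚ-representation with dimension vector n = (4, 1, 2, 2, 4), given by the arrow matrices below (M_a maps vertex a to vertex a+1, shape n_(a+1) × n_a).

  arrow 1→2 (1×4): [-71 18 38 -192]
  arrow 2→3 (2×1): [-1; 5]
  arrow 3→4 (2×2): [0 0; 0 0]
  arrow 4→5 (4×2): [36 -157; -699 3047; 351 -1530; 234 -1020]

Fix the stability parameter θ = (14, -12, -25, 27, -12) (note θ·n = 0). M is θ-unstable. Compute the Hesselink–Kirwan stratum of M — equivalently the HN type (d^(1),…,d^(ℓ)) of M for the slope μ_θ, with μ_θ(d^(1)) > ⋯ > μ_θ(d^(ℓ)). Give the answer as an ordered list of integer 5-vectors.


Barcode: M ≅ I[1,1]^3, I[1,3], I[3,3], I[4,5]^2, I[5,5]^2. HN layers by μ_θ (5 steps, strictly decreasing):
  μ^(1)=14; μ^(2)=15/2; μ^(3)=-23/3; μ^(4)=-12; μ^(5)=-25

((3, 0, 0, 0, 0); (0, 0, 0, 2, 2); (1, 1, 1, 0, 0); (0, 0, 0, 0, 2); (0, 0, 1, 0, 0))


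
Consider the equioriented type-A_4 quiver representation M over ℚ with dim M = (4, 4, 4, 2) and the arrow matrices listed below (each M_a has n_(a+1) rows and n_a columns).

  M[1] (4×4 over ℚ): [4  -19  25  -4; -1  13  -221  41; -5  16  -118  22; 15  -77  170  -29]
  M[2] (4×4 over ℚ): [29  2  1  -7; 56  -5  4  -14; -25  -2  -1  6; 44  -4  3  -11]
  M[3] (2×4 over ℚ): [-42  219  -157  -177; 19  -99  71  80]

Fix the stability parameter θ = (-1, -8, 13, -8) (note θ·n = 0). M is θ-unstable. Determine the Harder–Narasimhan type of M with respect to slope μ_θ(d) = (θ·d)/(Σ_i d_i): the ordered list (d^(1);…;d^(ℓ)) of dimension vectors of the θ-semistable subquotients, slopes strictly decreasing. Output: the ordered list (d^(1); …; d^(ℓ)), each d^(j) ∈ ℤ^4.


Barcode: M ≅ I[1,3]^2, I[1,4]^2. HN layers by μ_θ (3 steps, strictly decreasing):
  μ^(1)=13; μ^(2)=5/2; μ^(3)=-9/2

((0, 0, 2, 0); (0, 0, 2, 2); (4, 4, 0, 0))


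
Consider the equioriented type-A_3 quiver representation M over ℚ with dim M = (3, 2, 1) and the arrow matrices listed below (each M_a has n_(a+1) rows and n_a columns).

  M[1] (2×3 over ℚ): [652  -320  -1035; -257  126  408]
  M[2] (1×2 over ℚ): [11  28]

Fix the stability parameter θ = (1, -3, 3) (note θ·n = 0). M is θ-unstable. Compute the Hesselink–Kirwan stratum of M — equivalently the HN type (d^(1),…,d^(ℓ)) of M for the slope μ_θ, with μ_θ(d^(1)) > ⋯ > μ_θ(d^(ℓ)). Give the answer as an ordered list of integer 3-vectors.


Interval decomposition of M: I[1,1], I[1,2], I[1,3].
HN type (ℓ=3): μ^(1)=3; μ^(2)=1; μ^(3)=-1

((0, 0, 1); (1, 0, 0); (2, 2, 0))


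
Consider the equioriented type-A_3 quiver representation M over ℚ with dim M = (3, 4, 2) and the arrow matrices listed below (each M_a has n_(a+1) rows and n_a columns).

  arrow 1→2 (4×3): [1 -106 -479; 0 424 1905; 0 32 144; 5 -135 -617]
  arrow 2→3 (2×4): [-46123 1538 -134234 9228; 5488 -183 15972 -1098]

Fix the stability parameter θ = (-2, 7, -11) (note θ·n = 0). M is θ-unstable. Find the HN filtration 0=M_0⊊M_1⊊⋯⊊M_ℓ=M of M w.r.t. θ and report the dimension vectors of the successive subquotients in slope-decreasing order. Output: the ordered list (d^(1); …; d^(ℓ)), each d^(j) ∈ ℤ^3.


Via rank(M_{q-1}∘⋯∘M_p): M ≅ I[1,2], I[1,3]^2, I[2,2].
μ_θ-semistable layers: μ^(1)=7; μ^(2)=-2

((0, 2, 0); (3, 2, 2))


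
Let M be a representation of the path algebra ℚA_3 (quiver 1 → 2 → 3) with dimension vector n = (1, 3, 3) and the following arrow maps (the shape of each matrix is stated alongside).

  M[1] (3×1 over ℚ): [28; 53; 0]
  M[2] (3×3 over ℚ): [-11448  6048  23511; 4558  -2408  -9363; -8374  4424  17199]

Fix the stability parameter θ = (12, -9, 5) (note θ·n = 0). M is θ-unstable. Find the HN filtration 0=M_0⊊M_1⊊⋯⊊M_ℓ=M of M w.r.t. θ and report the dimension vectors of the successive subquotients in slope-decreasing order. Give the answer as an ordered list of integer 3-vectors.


Interval decomposition of M: I[1,2], I[2,3]^2, I[3,3].
HN type (ℓ=3): μ^(1)=5; μ^(2)=3/2; μ^(3)=-9

((0, 0, 3); (1, 1, 0); (0, 2, 0))


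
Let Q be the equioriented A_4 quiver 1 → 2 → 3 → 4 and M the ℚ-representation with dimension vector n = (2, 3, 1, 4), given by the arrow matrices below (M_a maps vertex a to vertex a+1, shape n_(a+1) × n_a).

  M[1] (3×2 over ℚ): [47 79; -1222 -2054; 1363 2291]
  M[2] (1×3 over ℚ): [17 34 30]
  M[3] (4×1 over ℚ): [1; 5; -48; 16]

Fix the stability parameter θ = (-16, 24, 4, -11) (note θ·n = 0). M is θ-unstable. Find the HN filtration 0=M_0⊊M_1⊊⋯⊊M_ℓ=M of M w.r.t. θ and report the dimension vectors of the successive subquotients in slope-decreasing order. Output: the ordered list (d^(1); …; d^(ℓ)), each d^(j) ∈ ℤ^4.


Interval decomposition of M: I[1,1], I[1,4], I[2,2]^2, I[4,4]^3.
HN type (ℓ=4): μ^(1)=24; μ^(2)=17/3; μ^(3)=-11; μ^(4)=-16

((0, 2, 0, 0); (0, 1, 1, 1); (0, 0, 0, 3); (2, 0, 0, 0))


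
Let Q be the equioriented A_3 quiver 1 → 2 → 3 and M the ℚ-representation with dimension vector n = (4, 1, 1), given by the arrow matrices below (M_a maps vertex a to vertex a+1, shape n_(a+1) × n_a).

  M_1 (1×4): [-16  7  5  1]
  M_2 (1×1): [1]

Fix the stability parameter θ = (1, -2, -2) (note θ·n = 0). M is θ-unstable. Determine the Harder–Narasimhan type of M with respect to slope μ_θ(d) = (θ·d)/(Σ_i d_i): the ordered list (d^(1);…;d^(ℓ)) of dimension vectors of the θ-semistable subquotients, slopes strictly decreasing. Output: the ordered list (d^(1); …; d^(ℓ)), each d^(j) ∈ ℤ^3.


Barcode: M ≅ I[1,1]^3, I[1,3]. HN layers by μ_θ (2 steps, strictly decreasing):
  μ^(1)=1; μ^(2)=-1

((3, 0, 0); (1, 1, 1))


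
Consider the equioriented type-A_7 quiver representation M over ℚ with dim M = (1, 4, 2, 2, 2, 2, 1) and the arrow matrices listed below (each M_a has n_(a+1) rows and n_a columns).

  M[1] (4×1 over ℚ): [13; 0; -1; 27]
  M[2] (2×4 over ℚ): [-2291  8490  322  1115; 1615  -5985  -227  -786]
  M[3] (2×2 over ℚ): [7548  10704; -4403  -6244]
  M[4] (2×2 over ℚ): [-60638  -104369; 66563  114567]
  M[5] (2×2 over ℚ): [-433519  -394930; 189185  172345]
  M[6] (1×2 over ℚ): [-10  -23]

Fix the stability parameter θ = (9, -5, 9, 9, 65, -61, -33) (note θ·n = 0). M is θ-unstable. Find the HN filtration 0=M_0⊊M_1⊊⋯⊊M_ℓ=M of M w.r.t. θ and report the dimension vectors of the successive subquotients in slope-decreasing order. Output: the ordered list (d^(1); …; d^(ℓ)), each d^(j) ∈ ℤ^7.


Interval decomposition of M: I[1,2], I[2,2], I[2,3], I[2,6], I[4,7].
HN type (ℓ=4): μ^(1)=9; μ^(2)=11/2; μ^(3)=2; μ^(4)=-5

((0, 0, 1, 0, 0, 0, 0); (0, 0, 1, 1, 1, 1, 0); (1, 1, 0, 0, 0, 0, 0); (0, 3, 0, 1, 1, 1, 1))


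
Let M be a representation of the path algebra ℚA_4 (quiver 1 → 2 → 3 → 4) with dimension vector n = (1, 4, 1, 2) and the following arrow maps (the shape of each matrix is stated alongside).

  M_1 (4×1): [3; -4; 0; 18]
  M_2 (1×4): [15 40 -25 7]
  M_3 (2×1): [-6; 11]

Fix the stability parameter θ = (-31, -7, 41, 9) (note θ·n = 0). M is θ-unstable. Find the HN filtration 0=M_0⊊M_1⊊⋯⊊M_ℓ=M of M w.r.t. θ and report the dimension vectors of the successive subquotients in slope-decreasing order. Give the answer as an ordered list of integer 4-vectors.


Via rank(M_{q-1}∘⋯∘M_p): M ≅ I[1,4], I[2,2]^3, I[4,4].
μ_θ-semistable layers: μ^(1)=25; μ^(2)=9; μ^(3)=-7; μ^(4)=-31

((0, 0, 1, 1); (0, 0, 0, 1); (0, 4, 0, 0); (1, 0, 0, 0))


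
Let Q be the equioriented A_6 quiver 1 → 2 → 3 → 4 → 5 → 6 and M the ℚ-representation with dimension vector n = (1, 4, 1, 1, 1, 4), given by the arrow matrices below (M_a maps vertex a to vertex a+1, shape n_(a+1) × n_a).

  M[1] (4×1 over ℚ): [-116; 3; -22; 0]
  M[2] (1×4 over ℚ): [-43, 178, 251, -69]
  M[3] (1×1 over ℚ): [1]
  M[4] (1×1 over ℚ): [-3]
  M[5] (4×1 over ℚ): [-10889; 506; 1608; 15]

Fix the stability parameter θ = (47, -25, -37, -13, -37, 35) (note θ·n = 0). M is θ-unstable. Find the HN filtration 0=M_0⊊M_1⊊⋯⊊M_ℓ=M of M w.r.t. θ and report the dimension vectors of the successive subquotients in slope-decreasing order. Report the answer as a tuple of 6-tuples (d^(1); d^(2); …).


Via rank(M_{q-1}∘⋯∘M_p): M ≅ I[1,2], I[2,2]^2, I[2,6], I[6,6]^3.
μ_θ-semistable layers: μ^(1)=35; μ^(2)=11; μ^(3)=-25; μ^(4)=-31

((0, 0, 0, 0, 0, 4); (1, 1, 0, 0, 0, 0); (0, 2, 0, 1, 1, 0); (0, 1, 1, 0, 0, 0))


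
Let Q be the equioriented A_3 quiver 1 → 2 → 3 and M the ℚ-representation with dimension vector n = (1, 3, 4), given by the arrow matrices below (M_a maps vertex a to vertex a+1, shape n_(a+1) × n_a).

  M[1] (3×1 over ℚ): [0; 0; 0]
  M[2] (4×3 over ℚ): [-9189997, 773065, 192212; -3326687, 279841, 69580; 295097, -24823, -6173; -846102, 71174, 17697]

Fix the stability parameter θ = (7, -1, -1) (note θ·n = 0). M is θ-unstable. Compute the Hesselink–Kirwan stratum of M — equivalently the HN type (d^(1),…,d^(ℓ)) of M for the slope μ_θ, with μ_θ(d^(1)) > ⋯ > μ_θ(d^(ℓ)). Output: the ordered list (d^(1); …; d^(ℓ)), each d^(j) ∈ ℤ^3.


Barcode: M ≅ I[1,1], I[2,3]^3, I[3,3]. HN layers by μ_θ (2 steps, strictly decreasing):
  μ^(1)=7; μ^(2)=-1

((1, 0, 0); (0, 3, 4))


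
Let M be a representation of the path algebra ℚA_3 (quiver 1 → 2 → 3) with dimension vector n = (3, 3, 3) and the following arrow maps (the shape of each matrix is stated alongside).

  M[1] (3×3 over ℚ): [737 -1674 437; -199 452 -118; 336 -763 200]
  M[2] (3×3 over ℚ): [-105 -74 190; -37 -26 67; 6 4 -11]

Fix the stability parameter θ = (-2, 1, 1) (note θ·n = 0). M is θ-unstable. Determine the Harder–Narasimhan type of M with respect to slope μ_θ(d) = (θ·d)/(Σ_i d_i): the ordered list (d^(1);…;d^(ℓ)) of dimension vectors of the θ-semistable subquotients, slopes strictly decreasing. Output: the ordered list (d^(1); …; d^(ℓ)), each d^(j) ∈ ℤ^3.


Interval decomposition of M: I[1,2], I[1,3]^2, I[3,3].
HN type (ℓ=2): μ^(1)=1; μ^(2)=-2

((0, 3, 3); (3, 0, 0))


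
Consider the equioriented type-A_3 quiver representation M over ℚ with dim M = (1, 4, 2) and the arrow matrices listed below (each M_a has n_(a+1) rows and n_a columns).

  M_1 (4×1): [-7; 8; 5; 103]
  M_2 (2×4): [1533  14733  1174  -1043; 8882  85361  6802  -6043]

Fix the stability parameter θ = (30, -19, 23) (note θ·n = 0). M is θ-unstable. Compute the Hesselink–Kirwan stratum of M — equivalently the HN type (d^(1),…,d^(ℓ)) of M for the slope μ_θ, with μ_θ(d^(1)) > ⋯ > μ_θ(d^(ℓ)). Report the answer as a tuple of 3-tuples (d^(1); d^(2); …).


Barcode: M ≅ I[1,3], I[2,2]^2, I[2,3]. HN layers by μ_θ (3 steps, strictly decreasing):
  μ^(1)=23; μ^(2)=11/2; μ^(3)=-19

((0, 0, 2); (1, 1, 0); (0, 3, 0))


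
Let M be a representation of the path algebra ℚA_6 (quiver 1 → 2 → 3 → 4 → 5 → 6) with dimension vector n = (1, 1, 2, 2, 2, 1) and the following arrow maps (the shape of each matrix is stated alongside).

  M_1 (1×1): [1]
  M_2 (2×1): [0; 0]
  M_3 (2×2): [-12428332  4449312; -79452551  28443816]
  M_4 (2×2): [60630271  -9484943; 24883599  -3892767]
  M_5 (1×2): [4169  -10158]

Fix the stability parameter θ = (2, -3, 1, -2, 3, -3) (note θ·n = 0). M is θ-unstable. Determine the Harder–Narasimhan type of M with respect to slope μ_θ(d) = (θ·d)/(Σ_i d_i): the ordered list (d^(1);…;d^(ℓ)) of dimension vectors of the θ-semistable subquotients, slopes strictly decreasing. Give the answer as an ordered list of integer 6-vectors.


Barcode: M ≅ I[1,2], I[3,3], I[3,6], I[4,4], I[5,5]. HN layers by μ_θ (5 steps, strictly decreasing):
  μ^(1)=3; μ^(2)=1; μ^(3)=0; μ^(4)=-1/2; μ^(5)=-2

((0, 0, 0, 0, 1, 0); (0, 0, 1, 0, 0, 0); (0, 0, 0, 0, 1, 1); (1, 1, 1, 1, 0, 0); (0, 0, 0, 1, 0, 0))


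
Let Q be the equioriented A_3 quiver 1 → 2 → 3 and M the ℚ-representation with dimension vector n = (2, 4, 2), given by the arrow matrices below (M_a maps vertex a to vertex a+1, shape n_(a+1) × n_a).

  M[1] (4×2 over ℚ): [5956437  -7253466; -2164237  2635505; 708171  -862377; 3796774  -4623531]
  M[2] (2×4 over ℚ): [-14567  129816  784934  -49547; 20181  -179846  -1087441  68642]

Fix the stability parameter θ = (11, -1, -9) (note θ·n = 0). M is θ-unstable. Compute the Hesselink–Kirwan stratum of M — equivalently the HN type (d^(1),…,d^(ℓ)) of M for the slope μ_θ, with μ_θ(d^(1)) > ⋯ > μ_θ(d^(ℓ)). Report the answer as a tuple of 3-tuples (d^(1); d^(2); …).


Barcode: M ≅ I[1,3]^2, I[2,2]^2. HN layers by μ_θ (2 steps, strictly decreasing):
  μ^(1)=1/3; μ^(2)=-1

((2, 2, 2); (0, 2, 0))


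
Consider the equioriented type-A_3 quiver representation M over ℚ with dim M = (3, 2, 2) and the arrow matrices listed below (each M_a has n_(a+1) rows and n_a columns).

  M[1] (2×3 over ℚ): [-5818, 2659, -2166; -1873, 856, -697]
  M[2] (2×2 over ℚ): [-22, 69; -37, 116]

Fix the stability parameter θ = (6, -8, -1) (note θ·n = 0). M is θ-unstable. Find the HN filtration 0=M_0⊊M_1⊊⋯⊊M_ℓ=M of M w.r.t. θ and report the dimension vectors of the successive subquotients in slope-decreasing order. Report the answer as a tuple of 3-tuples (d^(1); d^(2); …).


Via rank(M_{q-1}∘⋯∘M_p): M ≅ I[1,1], I[1,3]^2.
μ_θ-semistable layers: μ^(1)=6; μ^(2)=-1

((1, 0, 0); (2, 2, 2))


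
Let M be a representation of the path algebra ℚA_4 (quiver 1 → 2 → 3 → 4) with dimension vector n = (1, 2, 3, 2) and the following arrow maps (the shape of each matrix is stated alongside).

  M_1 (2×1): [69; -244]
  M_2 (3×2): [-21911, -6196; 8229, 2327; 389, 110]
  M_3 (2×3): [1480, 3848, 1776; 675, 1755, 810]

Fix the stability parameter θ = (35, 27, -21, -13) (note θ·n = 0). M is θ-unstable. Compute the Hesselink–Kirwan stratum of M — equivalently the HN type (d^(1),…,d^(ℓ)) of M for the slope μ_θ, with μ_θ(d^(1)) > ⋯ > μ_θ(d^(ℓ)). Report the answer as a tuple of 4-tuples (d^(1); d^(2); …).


Interval decomposition of M: I[1,3], I[2,4], I[3,3], I[4,4].
HN type (ℓ=4): μ^(1)=41/3; μ^(2)=-7/3; μ^(3)=-13; μ^(4)=-21

((1, 1, 1, 0); (0, 1, 1, 1); (0, 0, 0, 1); (0, 0, 1, 0))


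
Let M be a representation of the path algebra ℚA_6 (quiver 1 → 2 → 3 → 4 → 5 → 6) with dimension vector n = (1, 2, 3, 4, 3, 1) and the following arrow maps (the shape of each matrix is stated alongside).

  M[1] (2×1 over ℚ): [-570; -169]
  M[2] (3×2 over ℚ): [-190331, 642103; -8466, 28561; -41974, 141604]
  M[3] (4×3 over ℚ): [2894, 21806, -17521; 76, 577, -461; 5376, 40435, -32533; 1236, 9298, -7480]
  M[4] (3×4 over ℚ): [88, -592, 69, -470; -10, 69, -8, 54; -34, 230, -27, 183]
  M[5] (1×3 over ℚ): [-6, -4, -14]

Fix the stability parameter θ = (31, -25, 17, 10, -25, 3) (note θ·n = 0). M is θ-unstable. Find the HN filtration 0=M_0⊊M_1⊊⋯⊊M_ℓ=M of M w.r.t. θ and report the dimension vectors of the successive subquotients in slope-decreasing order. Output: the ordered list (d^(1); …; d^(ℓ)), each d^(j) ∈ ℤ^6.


Interval decomposition of M: I[1,6], I[2,3], I[3,4], I[4,5]^2.
HN type (ℓ=6): μ^(1)=17; μ^(2)=27/2; μ^(3)=3; μ^(4)=8/5; μ^(5)=-15/2; μ^(6)=-25

((0, 0, 1, 0, 0, 0); (0, 0, 1, 1, 0, 0); (0, 0, 0, 0, 0, 1); (1, 1, 1, 1, 1, 0); (0, 0, 0, 2, 2, 0); (0, 1, 0, 0, 0, 0))


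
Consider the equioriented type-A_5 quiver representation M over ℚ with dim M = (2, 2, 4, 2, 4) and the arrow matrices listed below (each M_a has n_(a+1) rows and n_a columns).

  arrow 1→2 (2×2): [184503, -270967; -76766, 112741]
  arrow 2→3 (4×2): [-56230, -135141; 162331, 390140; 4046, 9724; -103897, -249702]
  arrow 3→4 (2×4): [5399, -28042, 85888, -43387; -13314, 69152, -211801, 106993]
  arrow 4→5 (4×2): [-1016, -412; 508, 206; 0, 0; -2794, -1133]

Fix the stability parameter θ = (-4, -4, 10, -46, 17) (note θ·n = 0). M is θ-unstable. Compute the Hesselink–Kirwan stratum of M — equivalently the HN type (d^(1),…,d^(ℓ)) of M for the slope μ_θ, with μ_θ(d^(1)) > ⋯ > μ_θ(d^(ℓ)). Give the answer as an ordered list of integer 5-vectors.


Interval decomposition of M: I[1,4], I[1,5], I[3,3]^2, I[5,5]^3.
HN type (ℓ=3): μ^(1)=17; μ^(2)=10; μ^(3)=-11

((0, 0, 0, 0, 4); (0, 0, 2, 0, 0); (2, 2, 2, 2, 0))


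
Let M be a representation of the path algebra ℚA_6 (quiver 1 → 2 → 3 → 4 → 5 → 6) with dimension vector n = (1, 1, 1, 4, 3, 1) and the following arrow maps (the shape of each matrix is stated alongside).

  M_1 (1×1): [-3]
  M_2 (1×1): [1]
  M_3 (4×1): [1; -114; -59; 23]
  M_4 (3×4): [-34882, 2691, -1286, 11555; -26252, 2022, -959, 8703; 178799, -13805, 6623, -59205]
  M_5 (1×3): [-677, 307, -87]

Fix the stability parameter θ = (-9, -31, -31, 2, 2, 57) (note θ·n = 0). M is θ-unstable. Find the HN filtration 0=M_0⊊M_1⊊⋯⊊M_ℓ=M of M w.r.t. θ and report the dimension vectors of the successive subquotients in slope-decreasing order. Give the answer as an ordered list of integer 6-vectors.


Interval decomposition of M: I[1,5], I[4,4], I[4,5], I[4,6].
HN type (ℓ=3): μ^(1)=57; μ^(2)=2; μ^(3)=-71/3

((0, 0, 0, 0, 0, 1); (0, 0, 0, 4, 3, 0); (1, 1, 1, 0, 0, 0))


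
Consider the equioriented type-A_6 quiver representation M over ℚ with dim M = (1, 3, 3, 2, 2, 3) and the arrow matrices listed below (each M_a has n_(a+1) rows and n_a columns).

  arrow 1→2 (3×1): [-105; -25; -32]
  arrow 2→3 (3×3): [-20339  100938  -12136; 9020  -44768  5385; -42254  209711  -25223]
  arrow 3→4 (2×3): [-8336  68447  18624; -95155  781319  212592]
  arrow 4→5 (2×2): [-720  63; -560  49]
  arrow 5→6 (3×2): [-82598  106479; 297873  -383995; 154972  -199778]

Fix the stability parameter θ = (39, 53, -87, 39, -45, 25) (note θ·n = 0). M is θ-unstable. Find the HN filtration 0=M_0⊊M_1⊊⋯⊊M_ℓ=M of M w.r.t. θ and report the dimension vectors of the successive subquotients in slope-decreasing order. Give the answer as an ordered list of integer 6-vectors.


Barcode: M ≅ I[1,6], I[2,3], I[2,4], I[5,6], I[6,6]. HN layers by μ_θ (5 steps, strictly decreasing):
  μ^(1)=39; μ^(2)=25; μ^(3)=-1/5; μ^(4)=-17; μ^(5)=-45

((0, 0, 0, 1, 0, 0); (0, 0, 0, 0, 0, 3); (1, 1, 1, 1, 1, 0); (0, 2, 2, 0, 0, 0); (0, 0, 0, 0, 1, 0))


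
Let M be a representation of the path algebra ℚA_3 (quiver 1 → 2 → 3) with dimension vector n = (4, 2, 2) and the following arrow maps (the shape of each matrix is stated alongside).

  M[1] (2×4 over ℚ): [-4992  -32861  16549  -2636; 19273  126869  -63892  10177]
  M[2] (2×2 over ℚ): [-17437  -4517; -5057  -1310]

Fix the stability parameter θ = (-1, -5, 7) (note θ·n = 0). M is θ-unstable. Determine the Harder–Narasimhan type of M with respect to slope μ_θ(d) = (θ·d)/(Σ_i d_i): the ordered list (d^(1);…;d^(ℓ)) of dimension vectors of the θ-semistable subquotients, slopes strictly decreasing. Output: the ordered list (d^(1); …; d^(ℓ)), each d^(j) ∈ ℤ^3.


Barcode: M ≅ I[1,1]^2, I[1,3]^2. HN layers by μ_θ (3 steps, strictly decreasing):
  μ^(1)=7; μ^(2)=-1; μ^(3)=-3

((0, 0, 2); (2, 0, 0); (2, 2, 0))


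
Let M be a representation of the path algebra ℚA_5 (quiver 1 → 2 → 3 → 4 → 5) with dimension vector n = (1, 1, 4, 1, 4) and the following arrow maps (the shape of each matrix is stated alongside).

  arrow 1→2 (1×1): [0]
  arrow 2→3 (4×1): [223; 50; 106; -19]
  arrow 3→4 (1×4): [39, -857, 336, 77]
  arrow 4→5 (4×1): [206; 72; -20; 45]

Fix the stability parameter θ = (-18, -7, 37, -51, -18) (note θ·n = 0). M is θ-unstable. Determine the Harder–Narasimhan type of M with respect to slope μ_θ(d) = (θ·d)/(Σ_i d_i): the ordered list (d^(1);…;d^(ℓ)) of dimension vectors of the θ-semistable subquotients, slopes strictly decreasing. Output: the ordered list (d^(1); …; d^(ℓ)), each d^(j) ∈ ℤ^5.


Interval decomposition of M: I[1,1], I[2,3], I[3,3]^2, I[3,5], I[5,5]^3.
HN type (ℓ=4): μ^(1)=37; μ^(2)=-7; μ^(3)=-32/3; μ^(4)=-18

((0, 0, 3, 0, 0); (0, 1, 0, 0, 0); (0, 0, 1, 1, 1); (1, 0, 0, 0, 3))


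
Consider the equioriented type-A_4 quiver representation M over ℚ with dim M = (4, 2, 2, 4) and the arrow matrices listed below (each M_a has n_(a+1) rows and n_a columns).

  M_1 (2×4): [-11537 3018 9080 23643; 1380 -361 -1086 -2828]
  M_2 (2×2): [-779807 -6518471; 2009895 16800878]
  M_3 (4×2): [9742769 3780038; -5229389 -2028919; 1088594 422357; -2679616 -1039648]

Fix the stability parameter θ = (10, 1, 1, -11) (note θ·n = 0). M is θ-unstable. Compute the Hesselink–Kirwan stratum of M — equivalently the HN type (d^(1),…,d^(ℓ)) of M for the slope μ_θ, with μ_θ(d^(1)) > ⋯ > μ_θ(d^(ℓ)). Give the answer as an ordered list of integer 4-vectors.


Via rank(M_{q-1}∘⋯∘M_p): M ≅ I[1,1]^2, I[1,4]^2, I[4,4]^2.
μ_θ-semistable layers: μ^(1)=10; μ^(2)=1/4; μ^(3)=-11

((2, 0, 0, 0); (2, 2, 2, 2); (0, 0, 0, 2))


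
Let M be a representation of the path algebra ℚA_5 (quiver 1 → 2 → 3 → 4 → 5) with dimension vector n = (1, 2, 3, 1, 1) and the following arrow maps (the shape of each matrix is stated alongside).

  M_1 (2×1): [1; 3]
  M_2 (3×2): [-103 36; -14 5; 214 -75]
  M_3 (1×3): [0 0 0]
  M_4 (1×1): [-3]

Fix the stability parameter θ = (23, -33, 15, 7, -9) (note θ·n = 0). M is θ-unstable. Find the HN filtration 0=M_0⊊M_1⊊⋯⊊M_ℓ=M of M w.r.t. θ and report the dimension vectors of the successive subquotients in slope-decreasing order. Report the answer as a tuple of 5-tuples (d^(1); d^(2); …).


Via rank(M_{q-1}∘⋯∘M_p): M ≅ I[1,3], I[2,3], I[3,3], I[4,5].
μ_θ-semistable layers: μ^(1)=15; μ^(2)=-1; μ^(3)=-5; μ^(4)=-33

((0, 0, 3, 0, 0); (0, 0, 0, 1, 1); (1, 1, 0, 0, 0); (0, 1, 0, 0, 0))


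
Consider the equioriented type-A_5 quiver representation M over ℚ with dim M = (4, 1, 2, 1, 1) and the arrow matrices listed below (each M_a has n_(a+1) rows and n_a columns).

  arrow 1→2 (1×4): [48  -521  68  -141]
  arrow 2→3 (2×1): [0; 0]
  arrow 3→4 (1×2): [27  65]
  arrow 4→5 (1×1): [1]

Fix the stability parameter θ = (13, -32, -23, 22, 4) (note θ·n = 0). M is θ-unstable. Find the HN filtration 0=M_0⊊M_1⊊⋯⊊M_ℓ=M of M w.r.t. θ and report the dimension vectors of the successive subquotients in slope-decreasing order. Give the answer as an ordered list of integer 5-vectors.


Interval decomposition of M: I[1,1]^3, I[1,2], I[3,3], I[3,5].
HN type (ℓ=3): μ^(1)=13; μ^(2)=-19/2; μ^(3)=-23

((3, 0, 0, 1, 1); (1, 1, 0, 0, 0); (0, 0, 2, 0, 0))


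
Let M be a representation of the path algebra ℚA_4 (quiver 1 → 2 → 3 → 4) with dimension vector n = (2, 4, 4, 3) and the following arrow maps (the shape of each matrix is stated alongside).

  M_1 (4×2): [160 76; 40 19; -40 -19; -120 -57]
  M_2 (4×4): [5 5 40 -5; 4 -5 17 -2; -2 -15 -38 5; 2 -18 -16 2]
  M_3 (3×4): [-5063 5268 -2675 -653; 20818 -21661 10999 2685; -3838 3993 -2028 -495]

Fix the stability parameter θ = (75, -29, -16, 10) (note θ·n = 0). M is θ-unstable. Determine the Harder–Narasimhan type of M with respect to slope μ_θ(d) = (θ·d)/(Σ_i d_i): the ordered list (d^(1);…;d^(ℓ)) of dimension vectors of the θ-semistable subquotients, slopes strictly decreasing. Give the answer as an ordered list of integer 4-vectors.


Interval decomposition of M: I[1,1], I[1,2], I[2,4]^3, I[3,3].
HN type (ℓ=5): μ^(1)=75; μ^(2)=23; μ^(3)=10; μ^(4)=-16; μ^(5)=-29

((1, 0, 0, 0); (1, 1, 0, 0); (0, 0, 0, 3); (0, 0, 4, 0); (0, 3, 0, 0))


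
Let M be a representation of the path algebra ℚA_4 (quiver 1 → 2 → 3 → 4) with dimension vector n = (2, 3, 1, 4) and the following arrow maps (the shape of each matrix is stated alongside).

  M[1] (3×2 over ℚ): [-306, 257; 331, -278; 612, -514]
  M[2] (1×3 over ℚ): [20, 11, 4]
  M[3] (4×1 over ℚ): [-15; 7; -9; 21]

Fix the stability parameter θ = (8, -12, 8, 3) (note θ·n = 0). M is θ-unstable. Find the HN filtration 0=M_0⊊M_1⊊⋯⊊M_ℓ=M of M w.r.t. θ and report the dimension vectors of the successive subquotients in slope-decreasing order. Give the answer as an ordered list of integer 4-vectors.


Interval decomposition of M: I[1,2], I[1,4], I[2,2], I[4,4]^3.
HN type (ℓ=4): μ^(1)=11/2; μ^(2)=3; μ^(3)=-2; μ^(4)=-12

((0, 0, 1, 1); (0, 0, 0, 3); (2, 2, 0, 0); (0, 1, 0, 0))


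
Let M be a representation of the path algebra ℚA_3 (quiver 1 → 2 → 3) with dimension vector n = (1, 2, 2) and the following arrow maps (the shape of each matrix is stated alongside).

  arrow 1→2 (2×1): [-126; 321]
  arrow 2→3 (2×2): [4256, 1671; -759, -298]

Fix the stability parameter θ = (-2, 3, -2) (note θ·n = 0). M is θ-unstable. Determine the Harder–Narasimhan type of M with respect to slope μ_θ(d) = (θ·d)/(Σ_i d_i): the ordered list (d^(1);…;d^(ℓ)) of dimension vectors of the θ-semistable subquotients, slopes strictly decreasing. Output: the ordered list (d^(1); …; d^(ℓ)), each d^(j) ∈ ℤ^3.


Via rank(M_{q-1}∘⋯∘M_p): M ≅ I[1,3], I[2,3].
μ_θ-semistable layers: μ^(1)=1/2; μ^(2)=-2

((0, 2, 2); (1, 0, 0))
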